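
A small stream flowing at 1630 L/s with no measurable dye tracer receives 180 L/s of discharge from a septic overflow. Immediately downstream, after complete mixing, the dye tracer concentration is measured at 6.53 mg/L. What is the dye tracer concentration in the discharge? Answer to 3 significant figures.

65.7 mg/L

Mass balance: 1630·0 + 180.0·Cₑ = 1810·6.530
→ Cₑ = (1810·6.530 − 1630·0) / 180.0 = 65.66 mg/L.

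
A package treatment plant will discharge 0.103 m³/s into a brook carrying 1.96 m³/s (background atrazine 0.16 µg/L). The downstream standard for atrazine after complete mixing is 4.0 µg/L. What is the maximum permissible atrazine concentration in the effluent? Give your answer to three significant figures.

77.1 µg/L

At the limit, (Qr·Cr + Qe·Cₑ)/(Qr + Qe) = 4.0:
Cₑ = (2.063·4.0 − 1.960·0.1600) / 0.1030 = 77.07 µg/L.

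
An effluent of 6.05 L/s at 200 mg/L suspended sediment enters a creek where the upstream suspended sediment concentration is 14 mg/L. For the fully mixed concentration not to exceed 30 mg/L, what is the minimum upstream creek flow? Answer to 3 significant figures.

64.3 L/s

Set C_mix = 30: (Q·14.00 + 6.050·200.0) / (Q + 6.050) = 30
→ Q = 6.050·(200.0 − 30)/(30 − 14.00) = 64.28 L/s.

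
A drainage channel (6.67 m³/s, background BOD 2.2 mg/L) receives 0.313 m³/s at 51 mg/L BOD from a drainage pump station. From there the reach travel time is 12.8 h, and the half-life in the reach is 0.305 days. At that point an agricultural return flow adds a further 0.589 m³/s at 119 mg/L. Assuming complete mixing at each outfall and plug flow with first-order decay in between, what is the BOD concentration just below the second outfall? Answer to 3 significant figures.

Flow-weighted average: C = (6.670·2.200 + 0.3130·51.00) / 6.983 = 30.64/6.983 = 4.387 mg/L; combined flow 6.983 m³/s.
Half-life 0.305 d → k = ln 2 / 0.305 = 2.273 d⁻¹.
After decay, C = 4.387 × e^(−kt) = 4.387 × 0.2976 = 1.306 mg/L.
Second outfall: C = (6.983·1.306 + 0.5890·119.0)/7.572 = 10.46 mg/L.

10.5 mg/L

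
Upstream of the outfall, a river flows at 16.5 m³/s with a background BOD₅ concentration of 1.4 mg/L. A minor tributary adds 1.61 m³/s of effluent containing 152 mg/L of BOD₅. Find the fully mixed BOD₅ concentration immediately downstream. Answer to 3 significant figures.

Mass balance: C = (16.50·1.400 + 1.610·152.0) / 18.11 = 267.8/18.11 = 14.79 mg/L.

14.8 mg/L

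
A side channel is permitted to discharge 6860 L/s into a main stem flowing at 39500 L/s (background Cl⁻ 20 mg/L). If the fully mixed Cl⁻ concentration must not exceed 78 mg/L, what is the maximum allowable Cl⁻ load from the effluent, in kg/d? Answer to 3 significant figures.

244000 kg/d

Mass balance at the limit: 39500·20.00 + 6860·Cₑ = 46360·78 → Cₑ = 412.0 mg/L.
6860 L/s = 6.860 m³/s. Load = 6.860 m³/s × 412.0 g/m³ × 86 400 s/d = 244200 kg/d.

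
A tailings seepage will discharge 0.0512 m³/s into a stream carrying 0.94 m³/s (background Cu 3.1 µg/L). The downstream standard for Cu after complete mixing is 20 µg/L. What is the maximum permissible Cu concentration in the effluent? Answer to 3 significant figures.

At the limit, (Qr·Cr + Qe·Cₑ)/(Qr + Qe) = 20:
Cₑ = (0.9912·20 − 0.9400·3.100) / 0.05120 = 330.3 µg/L.

330 µg/L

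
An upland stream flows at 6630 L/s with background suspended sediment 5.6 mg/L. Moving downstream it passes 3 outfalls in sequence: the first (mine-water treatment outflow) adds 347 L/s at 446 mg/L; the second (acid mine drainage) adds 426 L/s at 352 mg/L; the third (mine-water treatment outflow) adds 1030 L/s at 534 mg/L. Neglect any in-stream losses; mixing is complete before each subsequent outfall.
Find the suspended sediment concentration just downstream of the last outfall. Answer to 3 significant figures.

Outfall 1: combined Q = 6977 L/s; C = (6630·5.600 + 347.0·446.0)/6977 = 27.50 mg/L.
Outfall 2: combined Q = 7403 L/s; C = (6977·27.50 + 426.0·352.0)/7403 = 46.18 mg/L.
Outfall 3: combined Q = 8433 L/s; C = (7403·46.18 + 1030·534.0)/8433 = 105.8 mg/L.

106 mg/L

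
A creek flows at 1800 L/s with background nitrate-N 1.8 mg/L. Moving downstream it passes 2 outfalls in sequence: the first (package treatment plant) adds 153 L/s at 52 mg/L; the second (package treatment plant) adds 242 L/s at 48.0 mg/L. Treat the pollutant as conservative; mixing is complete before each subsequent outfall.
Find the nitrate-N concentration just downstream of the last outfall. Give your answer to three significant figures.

After outfall 1: Q = 1800 + 153.0 = 1953 L/s; C = (1800·1.800 + 153.0·52.00)/1953 = 5.733 mg/L.
After outfall 2: Q = 1953 + 242.0 = 2195 L/s; C = (1953·5.733 + 242.0·48.00)/2195 = 10.39 mg/L.

10.4 mg/L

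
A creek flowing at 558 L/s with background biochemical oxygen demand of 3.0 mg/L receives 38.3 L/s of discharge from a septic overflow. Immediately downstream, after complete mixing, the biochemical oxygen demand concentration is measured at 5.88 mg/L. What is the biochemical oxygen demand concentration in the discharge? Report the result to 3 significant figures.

Mass balance: 558.0·3.000 + 38.30·Cₑ = 596.3·5.880
→ Cₑ = (596.3·5.880 − 558.0·3.000) / 38.30 = 47.84 mg/L.

47.8 mg/L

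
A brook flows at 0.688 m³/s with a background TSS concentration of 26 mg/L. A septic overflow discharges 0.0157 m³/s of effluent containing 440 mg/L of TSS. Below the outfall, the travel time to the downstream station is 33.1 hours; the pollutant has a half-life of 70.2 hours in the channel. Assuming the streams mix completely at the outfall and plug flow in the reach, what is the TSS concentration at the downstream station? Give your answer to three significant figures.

25.4 mg/L

Mass balance: C = (0.6880·26.00 + 0.01570·440.0) / 0.7037 = 24.80/0.7037 = 35.24 mg/L.
Half-life 70.2 h → k = ln 2 / 70.2 = 0.009874 h⁻¹ = 0.2370 d⁻¹.
After decay, C = 35.24 × e^(−kt) = 35.24 × 0.7212 = 25.41 mg/L.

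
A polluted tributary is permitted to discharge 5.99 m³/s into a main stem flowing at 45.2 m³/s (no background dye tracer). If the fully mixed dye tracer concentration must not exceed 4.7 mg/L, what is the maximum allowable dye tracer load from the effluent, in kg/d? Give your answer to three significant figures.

Mass balance at the limit: 45.20·0 + 5.990·Cₑ = 51.19·4.7 → Cₑ = 40.17 mg/L.
Load = 5.990 m³/s × 40.17 g/m³ × 86 400 s/d = 20790 kg/d.

20800 kg/d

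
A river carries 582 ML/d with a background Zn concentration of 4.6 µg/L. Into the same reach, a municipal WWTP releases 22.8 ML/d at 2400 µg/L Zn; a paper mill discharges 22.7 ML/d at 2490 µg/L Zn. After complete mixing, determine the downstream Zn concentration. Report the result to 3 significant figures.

After mixing, C = (582.0·4.600 + 22.80·2400 + 22.70·2490) / 627.5 = 113900/627.5 = 181.5 µg/L.

182 µg/L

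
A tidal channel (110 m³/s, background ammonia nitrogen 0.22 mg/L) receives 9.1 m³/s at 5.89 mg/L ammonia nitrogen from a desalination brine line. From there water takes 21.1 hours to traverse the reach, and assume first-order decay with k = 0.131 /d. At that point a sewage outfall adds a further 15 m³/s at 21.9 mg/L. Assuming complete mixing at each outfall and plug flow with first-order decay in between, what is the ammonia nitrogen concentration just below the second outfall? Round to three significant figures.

Conservation of mass: C = (110.0·0.2200 + 9.100·5.890) / 119.1 = 77.80/119.1 = 0.6532 mg/L; combined flow 119.1 m³/s.
First-order decay: C = 0.6532·exp(−k·t) = 0.6532·0.8912 = 0.5822 mg/L.
Second outfall: C = (119.1·0.5822 + 15.00·21.90)/134.1 = 2.967 mg/L.

2.97 mg/L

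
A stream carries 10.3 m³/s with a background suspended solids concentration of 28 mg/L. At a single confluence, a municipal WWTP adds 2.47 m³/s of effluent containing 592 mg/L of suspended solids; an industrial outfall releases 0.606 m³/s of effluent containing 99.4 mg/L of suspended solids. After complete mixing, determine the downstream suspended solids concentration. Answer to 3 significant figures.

135 mg/L

Flow-weighted average: C = (10.30·28.00 + 2.470·592.0 + 0.6060·99.40) / 13.38 = 1811/13.38 = 135.4 mg/L.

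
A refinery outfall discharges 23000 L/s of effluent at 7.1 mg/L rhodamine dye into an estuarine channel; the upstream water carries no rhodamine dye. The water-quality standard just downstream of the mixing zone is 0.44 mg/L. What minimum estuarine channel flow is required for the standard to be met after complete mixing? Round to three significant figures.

348000 L/s

Set C_mix = 0.44: (Q·0 + 23000·7.100) / (Q + 23000) = 0.44
→ Q = 23000·(7.100 − 0.44)/(0.44 − 0) = 348100 L/s.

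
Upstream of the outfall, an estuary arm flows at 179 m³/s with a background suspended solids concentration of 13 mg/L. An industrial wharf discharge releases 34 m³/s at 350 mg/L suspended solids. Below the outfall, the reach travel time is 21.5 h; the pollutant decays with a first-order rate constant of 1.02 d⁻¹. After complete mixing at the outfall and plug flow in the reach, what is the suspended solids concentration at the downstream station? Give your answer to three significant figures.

Flow-weighted average: C = (179.0·13.00 + 34.00·350.0) / 213.0 = 14230/213.0 = 66.79 mg/L.
First-order decay: C = 66.79·exp(−k·t) = 66.79·0.4010 = 26.79 mg/L.

26.8 mg/L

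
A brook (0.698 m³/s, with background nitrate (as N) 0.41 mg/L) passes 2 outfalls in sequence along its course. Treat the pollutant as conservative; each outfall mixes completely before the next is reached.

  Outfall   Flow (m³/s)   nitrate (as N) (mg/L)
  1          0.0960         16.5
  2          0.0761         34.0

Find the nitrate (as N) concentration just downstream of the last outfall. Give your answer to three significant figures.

Below outfall 1: Q → 0.7940 m³/s, C = (0.6980·0.4100 + 0.09600·16.50)/0.7940 = 2.355 mg/L.
Below outfall 2: Q → 0.8701 m³/s, C = (0.7940·2.355 + 0.07610·34.00)/0.8701 = 5.123 mg/L.

5.12 mg/L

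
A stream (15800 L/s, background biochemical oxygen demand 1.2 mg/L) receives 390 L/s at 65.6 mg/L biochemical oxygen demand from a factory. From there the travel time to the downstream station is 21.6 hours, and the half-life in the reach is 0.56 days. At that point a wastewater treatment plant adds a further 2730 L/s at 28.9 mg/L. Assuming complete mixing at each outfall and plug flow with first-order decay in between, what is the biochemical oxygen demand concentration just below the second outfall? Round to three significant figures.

4.94 mg/L

Mass balance: C = (15800·1.200 + 390.0·65.60) / 16190 = 44540/16190 = 2.751 mg/L; combined flow 16190 L/s.
Half-life 0.56 d → k = ln 2 / 0.56 = 1.238 d⁻¹.
Decay over the reach: 2.751·exp(−kt) = 2.751·0.3282 = 0.9031 mg/L.
Second outfall: C = (16190·0.9031 + 2730·28.90)/18920 = 4.943 mg/L.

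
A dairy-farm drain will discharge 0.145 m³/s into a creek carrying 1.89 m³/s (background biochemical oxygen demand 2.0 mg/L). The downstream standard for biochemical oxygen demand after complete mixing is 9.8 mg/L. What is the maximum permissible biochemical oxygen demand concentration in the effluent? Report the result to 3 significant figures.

111 mg/L

At the limit, (Qr·Cr + Qe·Cₑ)/(Qr + Qe) = 9.8:
Cₑ = (2.035·9.8 − 1.890·2.000) / 0.1450 = 111.5 mg/L.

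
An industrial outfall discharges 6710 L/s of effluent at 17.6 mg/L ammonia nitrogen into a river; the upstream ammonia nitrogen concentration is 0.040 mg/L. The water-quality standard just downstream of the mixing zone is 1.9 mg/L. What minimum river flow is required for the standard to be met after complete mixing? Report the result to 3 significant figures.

Set C_mix = 1.9: (Q·0.04000 + 6710·17.60) / (Q + 6710) = 1.9
→ Q = 6710·(17.60 − 1.9)/(1.9 − 0.04000) = 56640 L/s.

56600 L/s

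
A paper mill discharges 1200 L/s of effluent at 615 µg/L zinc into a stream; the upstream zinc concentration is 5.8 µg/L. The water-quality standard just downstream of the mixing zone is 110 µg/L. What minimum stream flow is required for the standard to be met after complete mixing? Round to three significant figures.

5820 L/s

Set C_mix = 110: (Q·5.800 + 1200·615.0) / (Q + 1200) = 110
→ Q = 1200·(615.0 − 110)/(110 − 5.800) = 5816 L/s.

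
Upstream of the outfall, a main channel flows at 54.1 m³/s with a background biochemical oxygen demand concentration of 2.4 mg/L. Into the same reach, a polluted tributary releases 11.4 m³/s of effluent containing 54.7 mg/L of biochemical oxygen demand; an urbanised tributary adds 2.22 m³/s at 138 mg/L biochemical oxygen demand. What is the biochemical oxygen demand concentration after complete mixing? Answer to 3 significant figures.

Mixed concentration C = ΣQC/ΣQ = (54.10·2.400 + 11.40·54.70 + 2.220·138.0) / 67.72 = 1060/67.72 = 15.65 mg/L.

15.6 mg/L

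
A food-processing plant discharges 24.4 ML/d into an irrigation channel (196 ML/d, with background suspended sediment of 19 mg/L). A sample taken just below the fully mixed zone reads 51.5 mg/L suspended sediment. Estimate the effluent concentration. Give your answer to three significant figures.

313 mg/L

Mass balance: 196.0·19.00 + 24.40·Cₑ = 220.4·51.50
→ Cₑ = (220.4·51.50 − 196.0·19.00) / 24.40 = 312.6 mg/L.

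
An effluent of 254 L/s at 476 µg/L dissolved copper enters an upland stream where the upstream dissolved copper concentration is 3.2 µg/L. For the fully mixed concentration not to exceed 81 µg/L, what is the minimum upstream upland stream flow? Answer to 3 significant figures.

1290 L/s

Set C_mix = 81: (Q·3.200 + 254.0·476.0) / (Q + 254.0) = 81
→ Q = 254.0·(476.0 − 81)/(81 − 3.200) = 1290 L/s.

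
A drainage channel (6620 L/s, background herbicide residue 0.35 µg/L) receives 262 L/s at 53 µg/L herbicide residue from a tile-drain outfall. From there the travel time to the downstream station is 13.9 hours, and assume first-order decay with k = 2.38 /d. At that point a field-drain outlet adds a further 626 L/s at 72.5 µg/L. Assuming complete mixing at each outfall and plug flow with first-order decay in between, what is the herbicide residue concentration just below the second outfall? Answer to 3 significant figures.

6.59 µg/L

Flow-weighted average: C = (6620·0.3500 + 262.0·53.00) / 6882 = 16200/6882 = 2.354 µg/L; combined flow 6882 L/s.
Decay over the reach: 2.354·exp(−kt) = 2.354·0.2520 = 0.5933 µg/L.
At the second outfall, C = (6882·0.5933 + 626.0·72.50) / (6882 + 626.0) = 6.589 µg/L.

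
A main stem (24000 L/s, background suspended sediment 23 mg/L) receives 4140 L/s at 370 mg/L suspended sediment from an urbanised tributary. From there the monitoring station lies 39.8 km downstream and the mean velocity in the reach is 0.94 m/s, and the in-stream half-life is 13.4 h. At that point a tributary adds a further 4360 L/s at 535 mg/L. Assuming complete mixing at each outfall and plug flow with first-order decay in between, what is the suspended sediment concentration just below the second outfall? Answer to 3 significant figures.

Conservation of mass: C = (24000·23.00 + 4140·370.0) / 28140 = 2084000/28140 = 74.05 mg/L; combined flow 28140 L/s.
Travel time t = 39.8·1000 / 0.94 = 42340 s = 11.76 h.
Half-life 13.4 h → k = ln 2 / 13.4 = 0.05173 h⁻¹ = 1.241 d⁻¹.
Decay over the reach: 74.05·exp(−kt) = 74.05·0.5442 = 40.30 mg/L.
Second outfall: C = (28140·40.30 + 4360·535.0)/32500 = 106.7 mg/L.

107 mg/L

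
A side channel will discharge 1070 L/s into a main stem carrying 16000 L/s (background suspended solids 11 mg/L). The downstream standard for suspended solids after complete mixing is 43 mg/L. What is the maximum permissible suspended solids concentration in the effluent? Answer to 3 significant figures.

522 mg/L

At the limit, (Qr·Cr + Qe·Cₑ)/(Qr + Qe) = 43:
Cₑ = (17070·43 − 16000·11.00) / 1070 = 521.5 mg/L.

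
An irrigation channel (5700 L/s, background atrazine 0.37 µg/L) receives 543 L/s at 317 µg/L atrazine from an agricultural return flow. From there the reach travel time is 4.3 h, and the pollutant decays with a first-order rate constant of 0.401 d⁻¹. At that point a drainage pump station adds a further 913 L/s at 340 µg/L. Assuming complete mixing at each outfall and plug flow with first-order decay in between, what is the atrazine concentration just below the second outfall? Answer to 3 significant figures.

After mixing, C = (5700·0.3700 + 543.0·317.0) / 6243 = 174200/6243 = 27.91 µg/L; combined flow 6243 L/s.
Applying C = C₀e^(−kt): 27.91 × 0.9307 = 25.97 µg/L.
At the second outfall, C = (6243·25.97 + 913.0·340.0) / (6243 + 913.0) = 66.04 µg/L.

66.0 µg/L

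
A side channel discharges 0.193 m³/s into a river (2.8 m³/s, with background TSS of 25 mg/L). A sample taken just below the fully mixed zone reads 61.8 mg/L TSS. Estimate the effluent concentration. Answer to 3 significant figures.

Mass balance: 2.800·25.00 + 0.1930·Cₑ = 2.993·61.80
→ Cₑ = (2.993·61.80 − 2.800·25.00) / 0.1930 = 595.7 mg/L.

596 mg/L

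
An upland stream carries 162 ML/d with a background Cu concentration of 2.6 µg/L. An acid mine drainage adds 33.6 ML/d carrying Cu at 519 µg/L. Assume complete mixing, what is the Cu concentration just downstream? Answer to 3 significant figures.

91.3 µg/L

Mass balance: C = (162.0·2.600 + 33.60·519.0) / 195.6 = 17860/195.6 = 91.31 µg/L.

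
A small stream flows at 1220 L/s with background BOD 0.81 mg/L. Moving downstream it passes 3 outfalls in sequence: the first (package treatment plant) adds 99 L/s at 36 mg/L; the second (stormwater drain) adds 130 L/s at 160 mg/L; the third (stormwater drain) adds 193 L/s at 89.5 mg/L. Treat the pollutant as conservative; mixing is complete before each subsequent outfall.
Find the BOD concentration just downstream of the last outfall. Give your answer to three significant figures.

Below outfall 1: Q → 1319 L/s, C = (1220·0.8100 + 99.00·36.00)/1319 = 3.451 mg/L.
Below outfall 2: Q → 1449 L/s, C = (1319·3.451 + 130.0·160.0)/1449 = 17.50 mg/L.
Below outfall 3: Q → 1642 L/s, C = (1449·17.50 + 193.0·89.50)/1642 = 25.96 mg/L.

26.0 mg/L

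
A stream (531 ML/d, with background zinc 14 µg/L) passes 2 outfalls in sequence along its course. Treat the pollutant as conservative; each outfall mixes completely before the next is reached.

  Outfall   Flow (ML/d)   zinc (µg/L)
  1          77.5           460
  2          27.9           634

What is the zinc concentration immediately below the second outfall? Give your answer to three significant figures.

95.5 µg/L

Below outfall 1: Q → 608.5 ML/d, C = (531.0·14.00 + 77.50·460.0)/608.5 = 70.80 µg/L.
Below outfall 2: Q → 636.4 ML/d, C = (608.5·70.80 + 27.90·634.0)/636.4 = 95.49 µg/L.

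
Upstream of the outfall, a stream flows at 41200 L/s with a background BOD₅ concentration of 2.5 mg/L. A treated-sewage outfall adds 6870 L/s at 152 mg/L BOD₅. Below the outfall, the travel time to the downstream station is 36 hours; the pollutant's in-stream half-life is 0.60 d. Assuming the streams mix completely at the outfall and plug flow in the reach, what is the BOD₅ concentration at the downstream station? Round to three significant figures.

Conservation of mass: C = (41200·2.500 + 6870·152.0) / 48070 = 1147000/48070 = 23.87 mg/L.
Half-life 0.60 d → k = ln 2 / 0.60 = 1.155 d⁻¹.
Applying C = C₀e^(−kt): 23.87 × 0.1768 = 4.219 mg/L.

4.22 mg/L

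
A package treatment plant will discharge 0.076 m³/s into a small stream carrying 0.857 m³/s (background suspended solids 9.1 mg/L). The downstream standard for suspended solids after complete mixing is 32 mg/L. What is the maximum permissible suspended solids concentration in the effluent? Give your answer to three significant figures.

290 mg/L

At the limit, (Qr·Cr + Qe·Cₑ)/(Qr + Qe) = 32:
Cₑ = (0.9330·32 − 0.8570·9.100) / 0.07600 = 290.2 mg/L.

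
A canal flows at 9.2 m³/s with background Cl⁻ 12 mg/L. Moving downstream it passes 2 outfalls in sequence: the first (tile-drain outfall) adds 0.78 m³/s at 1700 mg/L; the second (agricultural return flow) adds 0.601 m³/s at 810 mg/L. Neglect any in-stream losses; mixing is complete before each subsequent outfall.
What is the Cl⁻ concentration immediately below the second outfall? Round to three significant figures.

Below outfall 1: Q → 9.980 m³/s, C = (9.200·12.00 + 0.7800·1700)/9.980 = 143.9 mg/L.
Below outfall 2: Q → 10.58 m³/s, C = (9.980·143.9 + 0.6010·810.0)/10.58 = 181.8 mg/L.

182 mg/L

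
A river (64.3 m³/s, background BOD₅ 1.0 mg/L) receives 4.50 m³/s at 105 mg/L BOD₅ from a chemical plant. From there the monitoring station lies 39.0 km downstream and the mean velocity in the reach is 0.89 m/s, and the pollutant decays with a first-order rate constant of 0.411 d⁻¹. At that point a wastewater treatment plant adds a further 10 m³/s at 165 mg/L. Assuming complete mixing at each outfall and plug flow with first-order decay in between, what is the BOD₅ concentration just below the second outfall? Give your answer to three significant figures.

26.5 mg/L

After mixing, C = (64.30·1.000 + 4.500·105.0) / 68.80 = 536.8/68.80 = 7.802 mg/L; combined flow 68.80 m³/s.
Travel time t = 39.0·1000 / 0.89 = 43820 s = 12.17 h.
Decay over the reach: 7.802·exp(−kt) = 7.802·0.8118 = 6.334 mg/L.
At the second outfall, C = (68.80·6.334 + 10.00·165.0) / (68.80 + 10.00) = 26.47 mg/L.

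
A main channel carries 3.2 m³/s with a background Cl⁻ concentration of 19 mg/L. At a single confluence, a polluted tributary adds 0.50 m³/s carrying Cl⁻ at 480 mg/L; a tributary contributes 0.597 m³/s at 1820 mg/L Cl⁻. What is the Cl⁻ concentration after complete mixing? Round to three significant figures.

Mixed concentration C = ΣQC/ΣQ = (3.200·19.00 + 0.5000·480.0 + 0.5970·1820) / 4.297 = 1387/4.297 = 322.9 mg/L.

323 mg/L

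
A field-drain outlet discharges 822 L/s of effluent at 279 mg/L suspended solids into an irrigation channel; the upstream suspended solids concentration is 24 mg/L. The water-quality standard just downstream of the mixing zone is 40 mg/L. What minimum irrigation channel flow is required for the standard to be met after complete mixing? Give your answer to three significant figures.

Set C_mix = 40: (Q·24.00 + 822.0·279.0) / (Q + 822.0) = 40
→ Q = 822.0·(279.0 − 40)/(40 − 24.00) = 12280 L/s.

12300 L/s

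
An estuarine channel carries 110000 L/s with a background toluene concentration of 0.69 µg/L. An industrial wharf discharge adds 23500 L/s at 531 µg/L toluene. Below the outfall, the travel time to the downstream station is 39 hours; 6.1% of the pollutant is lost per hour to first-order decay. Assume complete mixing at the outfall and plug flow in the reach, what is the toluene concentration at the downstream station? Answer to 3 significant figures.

Mixed concentration C = ΣQC/ΣQ = (110000·0.6900 + 23500·531.0) / 133500 = 12550000/133500 = 94.04 µg/L.
6.1%/h lost → k = −ln(1 − 0.061) = 0.06294 h⁻¹.
Applying C = C₀e^(−kt): 94.04 × 0.08589 = 8.077 µg/L.

8.08 µg/L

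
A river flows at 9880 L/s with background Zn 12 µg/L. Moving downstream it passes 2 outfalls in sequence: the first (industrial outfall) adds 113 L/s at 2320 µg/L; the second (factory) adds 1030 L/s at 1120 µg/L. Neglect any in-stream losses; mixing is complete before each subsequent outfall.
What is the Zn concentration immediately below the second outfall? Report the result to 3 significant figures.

Outfall 1: combined Q = 9993 L/s; C = (9880·12.00 + 113.0·2320)/9993 = 38.10 µg/L.
Outfall 2: combined Q = 11020 L/s; C = (9993·38.10 + 1030·1120)/11020 = 139.2 µg/L.

139 µg/L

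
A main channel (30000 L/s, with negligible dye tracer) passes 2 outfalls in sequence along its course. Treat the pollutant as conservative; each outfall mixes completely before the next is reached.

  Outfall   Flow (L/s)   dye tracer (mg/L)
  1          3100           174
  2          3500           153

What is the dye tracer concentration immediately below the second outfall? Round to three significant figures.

29.4 mg/L

After outfall 1: Q = 30000 + 3100 = 33100 L/s; C = (30000·0 + 3100·174.0)/33100 = 16.30 mg/L.
After outfall 2: Q = 33100 + 3500 = 36600 L/s; C = (33100·16.30 + 3500·153.0)/36600 = 29.37 mg/L.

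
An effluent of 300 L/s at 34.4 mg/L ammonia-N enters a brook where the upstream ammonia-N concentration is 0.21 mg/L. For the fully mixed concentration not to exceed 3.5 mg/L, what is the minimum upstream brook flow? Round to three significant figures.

2820 L/s

Set C_mix = 3.5: (Q·0.2100 + 300.0·34.40) / (Q + 300.0) = 3.5
→ Q = 300.0·(34.40 − 3.5)/(3.5 − 0.2100) = 2818 L/s.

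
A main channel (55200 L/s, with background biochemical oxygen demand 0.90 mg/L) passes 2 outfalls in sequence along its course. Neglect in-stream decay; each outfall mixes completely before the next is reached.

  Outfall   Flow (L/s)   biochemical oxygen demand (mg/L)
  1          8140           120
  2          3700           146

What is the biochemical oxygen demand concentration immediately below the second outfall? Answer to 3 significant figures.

After outfall 1: Q = 55200 + 8140 = 63340 L/s; C = (55200·0.9000 + 8140·120.0)/63340 = 16.21 mg/L.
After outfall 2: Q = 63340 + 3700 = 67040 L/s; C = (63340·16.21 + 3700·146.0)/67040 = 23.37 mg/L.

23.4 mg/L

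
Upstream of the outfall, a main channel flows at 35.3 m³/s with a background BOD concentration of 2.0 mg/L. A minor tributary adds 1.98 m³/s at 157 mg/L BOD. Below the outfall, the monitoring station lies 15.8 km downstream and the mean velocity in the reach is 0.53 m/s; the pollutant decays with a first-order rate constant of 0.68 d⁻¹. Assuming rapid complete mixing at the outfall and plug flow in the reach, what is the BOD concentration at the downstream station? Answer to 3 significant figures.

8.09 mg/L

After mixing, C = (35.30·2.000 + 1.980·157.0) / 37.28 = 381.5/37.28 = 10.23 mg/L.
Travel time t = 15.8·1000 / 0.53 = 29810 s = 8.281 h.
Applying C = C₀e^(−kt): 10.23 × 0.7909 = 8.092 mg/L.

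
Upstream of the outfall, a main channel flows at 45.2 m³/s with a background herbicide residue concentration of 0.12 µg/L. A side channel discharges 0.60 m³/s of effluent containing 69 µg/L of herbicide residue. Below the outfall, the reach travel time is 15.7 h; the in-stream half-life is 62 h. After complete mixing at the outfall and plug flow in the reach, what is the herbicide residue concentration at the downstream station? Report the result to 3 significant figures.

Mixed concentration C = ΣQC/ΣQ = (45.20·0.1200 + 0.6000·69.00) / 45.80 = 46.82/45.80 = 1.022 µg/L.
Half-life 62 h → k = ln 2 / 62 = 0.01118 h⁻¹ = 0.2683 d⁻¹.
Decay over the reach: 1.022·exp(−kt) = 1.022·0.8390 = 0.8578 µg/L.

0.858 µg/L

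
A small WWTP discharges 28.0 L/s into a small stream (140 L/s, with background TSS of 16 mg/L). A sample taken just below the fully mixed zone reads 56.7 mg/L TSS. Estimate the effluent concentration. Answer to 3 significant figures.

Mass balance: 140.0·16.00 + 28.00·Cₑ = 168.0·56.70
→ Cₑ = (168.0·56.70 − 140.0·16.00) / 28.00 = 260.2 mg/L.

260 mg/L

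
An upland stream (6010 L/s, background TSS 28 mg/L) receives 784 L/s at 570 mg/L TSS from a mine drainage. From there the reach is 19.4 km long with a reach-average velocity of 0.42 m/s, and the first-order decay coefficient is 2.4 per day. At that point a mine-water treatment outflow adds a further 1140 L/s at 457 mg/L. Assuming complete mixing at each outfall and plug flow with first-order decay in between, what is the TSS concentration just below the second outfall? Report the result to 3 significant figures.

Flow-weighted average: C = (6010·28.00 + 784.0·570.0) / 6794 = 615200/6794 = 90.54 mg/L; combined flow 6794 L/s.
Travel time t = 19.4·1000 / 0.42 = 46190 s = 12.83 h.
Applying C = C₀e^(−kt): 90.54 × 0.2772 = 25.10 mg/L.
Second outfall: C = (6794·25.10 + 1140·457.0)/7934 = 87.16 mg/L.

87.2 mg/L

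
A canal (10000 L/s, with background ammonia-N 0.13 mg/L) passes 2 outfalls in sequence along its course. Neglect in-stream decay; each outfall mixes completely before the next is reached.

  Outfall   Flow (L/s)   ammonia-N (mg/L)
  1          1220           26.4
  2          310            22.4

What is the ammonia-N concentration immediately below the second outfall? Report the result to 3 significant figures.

After outfall 1: Q = 10000 + 1220 = 11220 L/s; C = (10000·0.1300 + 1220·26.40)/11220 = 2.986 mg/L.
After outfall 2: Q = 11220 + 310.0 = 11530 L/s; C = (11220·2.986 + 310.0·22.40)/11530 = 3.508 mg/L.

3.51 mg/L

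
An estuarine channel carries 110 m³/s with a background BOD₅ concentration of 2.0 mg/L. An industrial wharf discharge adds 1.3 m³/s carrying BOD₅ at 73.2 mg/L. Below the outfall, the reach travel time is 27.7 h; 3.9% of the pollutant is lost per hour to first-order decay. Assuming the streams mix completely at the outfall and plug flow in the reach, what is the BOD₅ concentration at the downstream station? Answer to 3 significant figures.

Mass balance: C = (110.0·2.000 + 1.300·73.20) / 111.3 = 315.2/111.3 = 2.832 mg/L.
3.9%/h lost → k = −ln(1 − 0.039) = 0.03978 h⁻¹.
Decay over the reach: 2.832·exp(−kt) = 2.832·0.3322 = 0.9407 mg/L.

0.941 mg/L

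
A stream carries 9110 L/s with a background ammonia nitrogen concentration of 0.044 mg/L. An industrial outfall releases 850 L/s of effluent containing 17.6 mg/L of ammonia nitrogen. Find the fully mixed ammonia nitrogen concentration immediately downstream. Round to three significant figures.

Mass balance: C = (9110·0.04400 + 850.0·17.60) / 9960 = 15360/9960 = 1.542 mg/L.

1.54 mg/L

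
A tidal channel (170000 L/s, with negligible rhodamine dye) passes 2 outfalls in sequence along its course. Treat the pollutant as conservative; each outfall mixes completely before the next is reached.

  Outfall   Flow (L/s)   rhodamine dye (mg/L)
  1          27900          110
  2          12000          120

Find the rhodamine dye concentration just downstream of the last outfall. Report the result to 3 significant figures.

Below outfall 1: Q → 197900 L/s, C = (170000·0 + 27900·110.0)/197900 = 15.51 mg/L.
Below outfall 2: Q → 209900 L/s, C = (197900·15.51 + 12000·120.0)/209900 = 21.48 mg/L.

21.5 mg/L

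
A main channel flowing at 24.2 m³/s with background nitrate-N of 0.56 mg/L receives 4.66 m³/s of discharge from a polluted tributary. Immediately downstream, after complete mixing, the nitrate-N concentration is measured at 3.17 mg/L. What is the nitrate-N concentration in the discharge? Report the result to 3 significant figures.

16.7 mg/L

Mass balance: 24.20·0.5600 + 4.660·Cₑ = 28.86·3.170
→ Cₑ = (28.86·3.170 − 24.20·0.5600) / 4.660 = 16.72 mg/L.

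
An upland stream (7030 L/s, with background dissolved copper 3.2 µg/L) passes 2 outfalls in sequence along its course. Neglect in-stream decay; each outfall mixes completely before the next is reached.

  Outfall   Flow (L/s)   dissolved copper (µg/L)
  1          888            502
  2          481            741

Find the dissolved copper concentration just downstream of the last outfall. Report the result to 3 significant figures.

98.2 µg/L

Below outfall 1: Q → 7918 L/s, C = (7030·3.200 + 888.0·502.0)/7918 = 59.14 µg/L.
Below outfall 2: Q → 8399 L/s, C = (7918·59.14 + 481.0·741.0)/8399 = 98.19 µg/L.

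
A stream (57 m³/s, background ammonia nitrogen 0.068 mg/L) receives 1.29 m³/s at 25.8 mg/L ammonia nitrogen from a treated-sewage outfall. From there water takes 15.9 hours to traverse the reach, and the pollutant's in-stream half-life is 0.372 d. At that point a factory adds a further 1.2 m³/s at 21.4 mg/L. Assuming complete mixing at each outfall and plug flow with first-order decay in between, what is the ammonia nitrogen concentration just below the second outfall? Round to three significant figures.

0.613 mg/L

Flow-weighted average: C = (57.00·0.06800 + 1.290·25.80) / 58.29 = 37.16/58.29 = 0.6375 mg/L; combined flow 58.29 m³/s.
Half-life 0.372 d → k = ln 2 / 0.372 = 1.863 d⁻¹.
Applying C = C₀e^(−kt): 0.6375 × 0.2910 = 0.1855 mg/L.
Second outfall: C = (58.29·0.1855 + 1.200·21.40)/59.49 = 0.6134 mg/L.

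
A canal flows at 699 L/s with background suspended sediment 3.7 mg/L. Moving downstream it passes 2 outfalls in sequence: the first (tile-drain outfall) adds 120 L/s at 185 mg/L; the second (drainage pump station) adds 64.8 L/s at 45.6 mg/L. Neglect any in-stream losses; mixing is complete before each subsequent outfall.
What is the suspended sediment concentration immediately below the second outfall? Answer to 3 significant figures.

Outfall 1: combined Q = 819.0 L/s; C = (699.0·3.700 + 120.0·185.0)/819.0 = 30.26 mg/L.
Outfall 2: combined Q = 883.8 L/s; C = (819.0·30.26 + 64.80·45.60)/883.8 = 31.39 mg/L.

31.4 mg/L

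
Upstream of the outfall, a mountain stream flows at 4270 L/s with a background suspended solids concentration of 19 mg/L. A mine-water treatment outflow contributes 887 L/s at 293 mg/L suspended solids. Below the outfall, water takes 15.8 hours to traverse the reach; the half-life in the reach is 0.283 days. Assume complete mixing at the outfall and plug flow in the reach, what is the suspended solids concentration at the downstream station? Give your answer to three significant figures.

13.2 mg/L

Mass balance: C = (4270·19.00 + 887.0·293.0) / 5157 = 341000/5157 = 66.13 mg/L.
Half-life 0.283 d → k = ln 2 / 0.283 = 2.449 d⁻¹.
After decay, C = 66.13 × e^(−kt) = 66.13 × 0.1994 = 13.19 mg/L.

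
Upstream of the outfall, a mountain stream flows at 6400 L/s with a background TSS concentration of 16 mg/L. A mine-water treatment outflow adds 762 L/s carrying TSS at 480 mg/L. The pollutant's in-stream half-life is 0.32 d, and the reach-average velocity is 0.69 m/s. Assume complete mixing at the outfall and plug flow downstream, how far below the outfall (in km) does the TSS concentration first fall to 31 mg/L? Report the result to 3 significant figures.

20.5 km

Conservation of mass: C = (6400·16.00 + 762.0·480.0) / 7162 = 468200/7162 = 65.37 mg/L.
Half-life 0.32 d → k = ln 2 / 0.32 = 2.166 d⁻¹.
Set 65.37·exp(−k·t) = 31 → t = ln(65.37/31)/k = 29760 s = 8.266 h.
Distance = v·t = 0.69·29760 = 20530 m = 20.53 km.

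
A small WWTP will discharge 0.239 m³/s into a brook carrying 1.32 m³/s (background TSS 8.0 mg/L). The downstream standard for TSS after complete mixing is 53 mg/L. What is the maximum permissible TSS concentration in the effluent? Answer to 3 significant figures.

302 mg/L

At the limit, (Qr·Cr + Qe·Cₑ)/(Qr + Qe) = 53:
Cₑ = (1.559·53 − 1.320·8.000) / 0.2390 = 301.5 mg/L.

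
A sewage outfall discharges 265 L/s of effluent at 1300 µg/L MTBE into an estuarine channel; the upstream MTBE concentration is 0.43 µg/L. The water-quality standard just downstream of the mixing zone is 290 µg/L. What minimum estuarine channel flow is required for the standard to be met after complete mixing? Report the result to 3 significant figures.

924 L/s

Set C_mix = 290: (Q·0.4300 + 265.0·1300) / (Q + 265.0) = 290
→ Q = 265.0·(1300 − 290)/(290 − 0.4300) = 924.3 L/s.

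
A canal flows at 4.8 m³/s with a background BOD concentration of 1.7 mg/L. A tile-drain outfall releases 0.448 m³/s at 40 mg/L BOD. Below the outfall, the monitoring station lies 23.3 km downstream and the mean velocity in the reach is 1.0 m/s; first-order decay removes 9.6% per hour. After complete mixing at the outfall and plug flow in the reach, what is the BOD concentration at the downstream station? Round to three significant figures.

Mixed concentration C = ΣQC/ΣQ = (4.800·1.700 + 0.4480·40.00) / 5.248 = 26.08/5.248 = 4.970 mg/L.
Travel time t = 23.3·1000 / 1.0 = 23300 s = 6.472 h.
9.6%/h lost → k = −ln(1 − 0.096) = 0.1009 h⁻¹.
After decay, C = 4.970 × e^(−kt) = 4.970 × 0.5204 = 2.586 mg/L.

2.59 mg/L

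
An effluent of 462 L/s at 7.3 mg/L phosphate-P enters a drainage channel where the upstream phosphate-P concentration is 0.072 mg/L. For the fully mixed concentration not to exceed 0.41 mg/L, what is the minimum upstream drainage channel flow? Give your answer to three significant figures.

9420 L/s

Set C_mix = 0.41: (Q·0.07200 + 462.0·7.300) / (Q + 462.0) = 0.41
→ Q = 462.0·(7.300 − 0.41)/(0.41 − 0.07200) = 9418 L/s.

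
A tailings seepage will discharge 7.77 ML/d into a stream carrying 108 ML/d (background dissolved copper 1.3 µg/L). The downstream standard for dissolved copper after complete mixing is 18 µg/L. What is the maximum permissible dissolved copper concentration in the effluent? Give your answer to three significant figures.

At the limit, (Qr·Cr + Qe·Cₑ)/(Qr + Qe) = 18:
Cₑ = (115.8·18 − 108.0·1.300) / 7.770 = 250.1 µg/L.

250 µg/L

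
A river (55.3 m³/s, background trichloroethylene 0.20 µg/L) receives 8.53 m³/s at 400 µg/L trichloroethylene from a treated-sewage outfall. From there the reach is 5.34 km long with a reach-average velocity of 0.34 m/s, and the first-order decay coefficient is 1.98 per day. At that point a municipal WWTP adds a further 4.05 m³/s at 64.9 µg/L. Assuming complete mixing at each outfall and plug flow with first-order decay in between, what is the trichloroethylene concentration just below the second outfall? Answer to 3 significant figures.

39.1 µg/L

Conservation of mass: C = (55.30·0.2000 + 8.530·400.0) / 63.83 = 3423/63.83 = 53.63 µg/L; combined flow 63.83 m³/s.
Travel time t = 5.34·1000 / 0.34 = 15710 s = 4.363 h.
First-order decay: C = 53.63·exp(−k·t) = 53.63·0.6977 = 37.42 µg/L.
Second outfall: C = (63.83·37.42 + 4.050·64.90)/67.88 = 39.06 µg/L.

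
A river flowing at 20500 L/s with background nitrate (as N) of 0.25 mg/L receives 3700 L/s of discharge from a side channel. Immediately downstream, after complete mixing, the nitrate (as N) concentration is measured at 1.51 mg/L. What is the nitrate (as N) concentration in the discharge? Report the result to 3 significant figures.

Mass balance: 20500·0.2500 + 3700·Cₑ = 24200·1.510
→ Cₑ = (24200·1.510 − 20500·0.2500) / 3700 = 8.491 mg/L.

8.49 mg/L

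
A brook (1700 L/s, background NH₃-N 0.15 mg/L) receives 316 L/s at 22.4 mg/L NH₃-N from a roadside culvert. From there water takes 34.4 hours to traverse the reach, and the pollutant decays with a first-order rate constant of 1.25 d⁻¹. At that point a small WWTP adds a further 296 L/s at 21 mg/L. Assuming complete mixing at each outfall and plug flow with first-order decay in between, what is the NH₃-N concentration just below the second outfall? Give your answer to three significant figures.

3.22 mg/L

Mass balance: C = (1700·0.1500 + 316.0·22.40) / 2016 = 7333/2016 = 3.638 mg/L; combined flow 2016 L/s.
After decay, C = 3.638 × e^(−kt) = 3.638 × 0.1667 = 0.6063 mg/L.
At the second outfall, C = (2016·0.6063 + 296.0·21.00) / (2016 + 296.0) = 3.217 mg/L.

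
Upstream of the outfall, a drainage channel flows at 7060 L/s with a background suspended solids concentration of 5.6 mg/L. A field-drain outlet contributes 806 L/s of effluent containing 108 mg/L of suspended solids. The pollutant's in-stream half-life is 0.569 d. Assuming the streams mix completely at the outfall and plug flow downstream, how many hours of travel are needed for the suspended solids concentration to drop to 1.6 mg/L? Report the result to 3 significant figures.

Flow-weighted average: C = (7060·5.600 + 806.0·108.0) / 7866 = 126600/7866 = 16.09 mg/L.
Half-life 0.569 d → k = ln 2 / 0.569 = 1.218 d⁻¹.
16.09·exp(−k·t) = 1.6 → t = ln(16.09/1.6)/k = 163700 s = 45.48 h.

45.5 h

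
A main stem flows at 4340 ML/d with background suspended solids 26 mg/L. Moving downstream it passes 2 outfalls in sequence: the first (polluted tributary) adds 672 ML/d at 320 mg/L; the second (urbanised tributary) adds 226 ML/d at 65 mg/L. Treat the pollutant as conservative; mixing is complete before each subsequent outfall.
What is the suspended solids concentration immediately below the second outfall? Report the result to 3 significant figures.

Outfall 1: combined Q = 5012 ML/d; C = (4340·26.00 + 672.0·320.0)/5012 = 65.42 mg/L.
Outfall 2: combined Q = 5238 ML/d; C = (5012·65.42 + 226.0·65.00)/5238 = 65.40 mg/L.

65.4 mg/L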